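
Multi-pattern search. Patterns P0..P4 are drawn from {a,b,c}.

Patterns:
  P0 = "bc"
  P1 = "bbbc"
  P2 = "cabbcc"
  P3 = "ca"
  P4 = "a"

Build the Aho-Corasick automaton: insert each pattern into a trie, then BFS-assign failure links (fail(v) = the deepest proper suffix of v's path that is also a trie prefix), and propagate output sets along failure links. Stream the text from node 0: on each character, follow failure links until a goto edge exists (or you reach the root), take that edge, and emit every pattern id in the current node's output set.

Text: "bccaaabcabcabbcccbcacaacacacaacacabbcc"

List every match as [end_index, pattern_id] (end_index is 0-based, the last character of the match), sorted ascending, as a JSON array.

Build automaton:
Trie nodes:
  n0 'ε': a→12 b→1 c→6
  n1 'b': b→3 c→2
  n2 'bc': ·  ←P0
  n3 'bb': b→4
  n4 'bbb': c→5
  n5 'bbbc': ·  ←P1
  n6 'c': a→7
  n7 'ca': b→8  ←P3
  n8 'cab': b→9
  n9 'cabb': c→10
  n10 'cabbc': c→11
  n11 'cabbcc': ·  ←P2
  n12 'a': ·  ←P4

Failure links (BFS by depth):
  fail(1) 'b': from fail(0)=0 chase 'b': 0 ⇒ 0;  out=∅∪out(0)=∅
  fail(6) 'c': from fail(0)=0 chase 'c': 0 ⇒ 0;  out=∅∪out(0)=∅
  fail(12) 'a': from fail(0)=0 chase 'a': 0 ⇒ 0;  out={4}∪out(0)={4}
  fail(2) 'bc': from fail(1)=0 chase 'c': 0 ⇒ 6;  out={0}∪out(6)={0}
  fail(3) 'bb': from fail(1)=0 chase 'b': 0 ⇒ 1;  out=∅∪out(1)=∅
  fail(7) 'ca': from fail(6)=0 chase 'a': 0 ⇒ 12;  out={3}∪out(12)={3,4}
  fail(4) 'bbb': from fail(3)=1 chase 'b': 1 ⇒ 3;  out=∅∪out(3)=∅
  fail(8) 'cab': from fail(7)=12 chase 'b': 12→0 ⇒ 1;  out=∅∪out(1)=∅
  fail(5) 'bbbc': from fail(4)=3 chase 'c': 3→1 ⇒ 2;  out={1}∪out(2)={0,1}
  fail(9) 'cabb': from fail(8)=1 chase 'b': 1 ⇒ 3;  out=∅∪out(3)=∅
  fail(10) 'cabbc': from fail(9)=3 chase 'c': 3→1 ⇒ 2;  out=∅∪out(2)={0}
  fail(11) 'cabbcc': from fail(10)=2 chase 'c': 2→6→0 ⇒ 6;  out={2}∪out(6)={2}

Run:
pos 0 'b': at 1
pos 1 'c': at 2  ** P0@[0:1]
pos 2 'c': at 6 (fail-walked)
pos 3 'a': at 7  ** P3@[2:3],P4@[3:3]
pos 4 'a': at 12 (fail-walked)  ** P4@[4:4]
pos 5 'a': at 12 (fail-walked)  ** P4@[5:5]
pos 6 'b': at 1 (fail-walked)
pos 7 'c': at 2  ** P0@[6:7]
pos 8 'a': at 7 (fail-walked)  ** P3@[7:8],P4@[8:8]
pos 9 'b': at 8
pos 10 'c': at 2 (fail-walked)  ** P0@[9:10]
pos 11 'a': at 7 (fail-walked)  ** P3@[10:11],P4@[11:11]
pos 12 'b': at 8
pos 13 'b': at 9
pos 14 'c': at 10  ** P0@[13:14]
pos 15 'c': at 11  ** P2@[10:15]
pos 16 'c': at 6 (fail-walked)
pos 17 'b': at 1 (fail-walked)
pos 18 'c': at 2  ** P0@[17:18]
pos 19 'a': at 7 (fail-walked)  ** P3@[18:19],P4@[19:19]
pos 20 'c': at 6 (fail-walked)
pos 21 'a': at 7  ** P3@[20:21],P4@[21:21]
pos 22 'a': at 12 (fail-walked)  ** P4@[22:22]
pos 23 'c': at 6 (fail-walked)
pos 24 'a': at 7  ** P3@[23:24],P4@[24:24]
pos 25 'c': at 6 (fail-walked)
pos 26 'a': at 7  ** P3@[25:26],P4@[26:26]
pos 27 'c': at 6 (fail-walked)
pos 28 'a': at 7  ** P3@[27:28],P4@[28:28]
pos 29 'a': at 12 (fail-walked)  ** P4@[29:29]
pos 30 'c': at 6 (fail-walked)
pos 31 'a': at 7  ** P3@[30:31],P4@[31:31]
pos 32 'c': at 6 (fail-walked)
pos 33 'a': at 7  ** P3@[32:33],P4@[33:33]
pos 34 'b': at 8
pos 35 'b': at 9
pos 36 'c': at 10  ** P0@[35:36]
pos 37 'c': at 11  ** P2@[32:37]

Matches: [[1,0],[3,3],[3,4],[4,4],[5,4],[7,0],[8,3],[8,4],[10,0],[11,3],[11,4],[14,0],[15,2],[18,0],[19,3],[19,4],[21,3],[21,4],[22,4],[24,3],[24,4],[26,3],[26,4],[28,3],[28,4],[29,4],[31,3],[31,4],[33,3],[33,4],[36,0],[37,2]]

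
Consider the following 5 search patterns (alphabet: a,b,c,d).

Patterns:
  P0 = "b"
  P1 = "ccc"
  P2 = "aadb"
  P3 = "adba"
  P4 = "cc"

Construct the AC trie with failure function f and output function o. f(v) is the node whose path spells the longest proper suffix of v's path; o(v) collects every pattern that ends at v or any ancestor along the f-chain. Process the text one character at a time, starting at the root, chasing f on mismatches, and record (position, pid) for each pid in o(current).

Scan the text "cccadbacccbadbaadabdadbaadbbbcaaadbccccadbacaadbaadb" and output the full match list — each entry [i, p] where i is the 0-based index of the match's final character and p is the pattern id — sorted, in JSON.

Construct AC machine:
Trie (insert patterns):
  n0 'ε': a→5 b→1 c→2
  n1 'b': ·  [P0 ends]
  n2 'c': c→3
  n3 'cc': c→4  [P4 ends]
  n4 'ccc': ·  [P1 ends]
  n5 'a': a→6 d→9
  n6 'aa': d→7
  n7 'aad': b→8
  n8 'aadb': ·  [P2 ends]
  n9 'ad': b→10
  n10 'adb': a→11
  n11 'adba': ·  [P3 ends]

Failure links (BFS by depth):
  fail(1) 'b': from fail(0)=0 chase 'b': 0 ⇒ 0;  out={0}∪out(0)={0}
  fail(2) 'c': from fail(0)=0 chase 'c': 0 ⇒ 0;  out=∅∪out(0)=∅
  fail(5) 'a': from fail(0)=0 chase 'a': 0 ⇒ 0;  out=∅∪out(0)=∅
  fail(3) 'cc': from fail(2)=0 chase 'c': 0 ⇒ 2;  out={4}∪out(2)={4}
  fail(6) 'aa': from fail(5)=0 chase 'a': 0 ⇒ 5;  out=∅∪out(5)=∅
  fail(9) 'ad': from fail(5)=0 chase 'd': 0 ⇒ 0;  out=∅∪out(0)=∅
  fail(4) 'ccc': from fail(3)=2 chase 'c': 2 ⇒ 3;  out={1}∪out(3)={1,4}
  fail(7) 'aad': from fail(6)=5 chase 'd': 5 ⇒ 9;  out=∅∪out(9)=∅
  fail(10) 'adb': from fail(9)=0 chase 'b': 0 ⇒ 1;  out=∅∪out(1)={0}
  fail(8) 'aadb': from fail(7)=9 chase 'b': 9 ⇒ 10;  out={2}∪out(10)={0,2}
  fail(11) 'adba': from fail(10)=1 chase 'a': 1→0 ⇒ 5;  out={3}∪out(5)={3}

Run:
pos 0 'c': at 2
pos 1 'c': at 3  → match P4@[0:1]
pos 2 'c': at 4  → match P1@[0:2],P4@[1:2]
pos 3 'a': at 5 (fail-walked)
pos 4 'd': at 9
pos 5 'b': at 10  → match P0@[5:5]
pos 6 'a': at 11  → match P3@[3:6]
pos 7 'c': at 2 (fail-walked)
pos 8 'c': at 3  → match P4@[7:8]
pos 9 'c': at 4  → match P1@[7:9],P4@[8:9]
pos 10 'b': at 1 (fail-walked)  → match P0@[10:10]
pos 11 'a': at 5 (fail-walked)
pos 12 'd': at 9
pos 13 'b': at 10  → match P0@[13:13]
pos 14 'a': at 11  → match P3@[11:14]
pos 15 'a': at 6 (fail-walked)
pos 16 'd': at 7
pos 17 'a': at 5 (fail-walked)
pos 18 'b': at 1 (fail-walked)  → match P0@[18:18]
pos 19 'd': at 0 (fail-walked)
pos 20 'a': at 5
pos 21 'd': at 9
pos 22 'b': at 10  → match P0@[22:22]
pos 23 'a': at 11  → match P3@[20:23]
pos 24 'a': at 6 (fail-walked)
pos 25 'd': at 7
pos 26 'b': at 8  → match P0@[26:26],P2@[23:26]
pos 27 'b': at 1 (fail-walked)  → match P0@[27:27]
pos 28 'b': at 1 (fail-walked)  → match P0@[28:28]
pos 29 'c': at 2 (fail-walked)
pos 30 'a': at 5 (fail-walked)
pos 31 'a': at 6
pos 32 'a': at 6 (fail-walked)
pos 33 'd': at 7
pos 34 'b': at 8  → match P0@[34:34],P2@[31:34]
pos 35 'c': at 2 (fail-walked)
pos 36 'c': at 3  → match P4@[35:36]
pos 37 'c': at 4  → match P1@[35:37],P4@[36:37]
pos 38 'c': at 4 (fail-walked)  → match P1@[36:38],P4@[37:38]
pos 39 'a': at 5 (fail-walked)
pos 40 'd': at 9
pos 41 'b': at 10  → match P0@[41:41]
pos 42 'a': at 11  → match P3@[39:42]
pos 43 'c': at 2 (fail-walked)
pos 44 'a': at 5 (fail-walked)
pos 45 'a': at 6
pos 46 'd': at 7
pos 47 'b': at 8  → match P0@[47:47],P2@[44:47]
pos 48 'a': at 11 (fail-walked)  → match P3@[45:48]
pos 49 'a': at 6 (fail-walked)
pos 50 'd': at 7
pos 51 'b': at 8  → match P0@[51:51],P2@[48:51]

Matches: [[1,4],[2,1],[2,4],[5,0],[6,3],[8,4],[9,1],[9,4],[10,0],[13,0],[14,3],[18,0],[22,0],[23,3],[26,0],[26,2],[27,0],[28,0],[34,0],[34,2],[36,4],[37,1],[37,4],[38,1],[38,4],[41,0],[42,3],[47,0],[47,2],[48,3],[51,0],[51,2]]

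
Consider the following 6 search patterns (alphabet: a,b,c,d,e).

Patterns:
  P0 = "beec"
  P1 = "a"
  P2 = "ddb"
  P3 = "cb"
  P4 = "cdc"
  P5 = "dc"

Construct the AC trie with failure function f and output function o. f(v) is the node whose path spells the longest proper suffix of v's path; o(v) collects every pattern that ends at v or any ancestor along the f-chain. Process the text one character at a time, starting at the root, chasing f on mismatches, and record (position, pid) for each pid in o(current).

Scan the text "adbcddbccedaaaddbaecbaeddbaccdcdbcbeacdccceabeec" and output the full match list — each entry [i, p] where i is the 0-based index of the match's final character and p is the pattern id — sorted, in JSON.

Construct AC machine:
Trie nodes:
  0='ε' goto a→5 b→1 c→9 d→6
  1='b' goto e→2
  2='be' goto e→3
  3='bee' goto c→4
  4='beec' goto ·  [P0 ends]
  5='a' goto ·  [P1 ends]
  6='d' goto c→13 d→7
  7='dd' goto b→8
  8='ddb' goto ·  [P2 ends]
  9='c' goto b→10 d→11
  10='cb' goto ·  [P3 ends]
  11='cd' goto c→12
  12='cdc' goto ·  [P4 ends]
  13='dc' goto ·  [P5 ends]

Failure links (BFS by depth):
  fail(1) 'b': from fail(0)=0 chase 'b': 0 ⇒ 0;  out=∅∪out(0)=∅
  fail(5) 'a': from fail(0)=0 chase 'a': 0 ⇒ 0;  out={1}∪out(0)={1}
  fail(6) 'd': from fail(0)=0 chase 'd': 0 ⇒ 0;  out=∅∪out(0)=∅
  fail(9) 'c': from fail(0)=0 chase 'c': 0 ⇒ 0;  out=∅∪out(0)=∅
  fail(2) 'be': from fail(1)=0 chase 'e': 0 ⇒ 0;  out=∅∪out(0)=∅
  fail(7) 'dd': from fail(6)=0 chase 'd': 0 ⇒ 6;  out=∅∪out(6)=∅
  fail(10) 'cb': from fail(9)=0 chase 'b': 0 ⇒ 1;  out={3}∪out(1)={3}
  fail(11) 'cd': from fail(9)=0 chase 'd': 0 ⇒ 6;  out=∅∪out(6)=∅
  fail(13) 'dc': from fail(6)=0 chase 'c': 0 ⇒ 9;  out={5}∪out(9)={5}
  fail(3) 'bee': from fail(2)=0 chase 'e': 0 ⇒ 0;  out=∅∪out(0)=∅
  fail(8) 'ddb': from fail(7)=6 chase 'b': 6→0 ⇒ 1;  out={2}∪out(1)={2}
  fail(12) 'cdc': from fail(11)=6 chase 'c': 6 ⇒ 13;  out={4}∪out(13)={4,5}
  fail(4) 'beec': from fail(3)=0 chase 'c': 0 ⇒ 9;  out={0}∪out(9)={0}

Text stream:
i=0 'a': node 0→5  ** P1@[0:0]
i=1 'd': node 5→6 ·f
i=2 'b': node 6→1 ·f
i=3 'c': node 1→9 ·f
i=4 'd': node 9→11
i=5 'd': node 11→7 ·f
i=6 'b': node 7→8  ** P2@[4:6]
i=7 'c': node 8→9 ·f
i=8 'c': node 9→9 ·f
i=9 'e': node 9→0 ·f
i=10 'd': node 0→6
i=11 'a': node 6→5 ·f  ** P1@[11:11]
i=12 'a': node 5→5 ·f  ** P1@[12:12]
i=13 'a': node 5→5 ·f  ** P1@[13:13]
i=14 'd': node 5→6 ·f
i=15 'd': node 6→7
i=16 'b': node 7→8  ** P2@[14:16]
i=17 'a': node 8→5 ·f  ** P1@[17:17]
i=18 'e': node 5→0 ·f
i=19 'c': node 0→9
i=20 'b': node 9→10  ** P3@[19:20]
i=21 'a': node 10→5 ·f  ** P1@[21:21]
i=22 'e': node 5→0 ·f
i=23 'd': node 0→6
i=24 'd': node 6→7
i=25 'b': node 7→8  ** P2@[23:25]
i=26 'a': node 8→5 ·f  ** P1@[26:26]
i=27 'c': node 5→9 ·f
i=28 'c': node 9→9 ·f
i=29 'd': node 9→11
i=30 'c': node 11→12  ** P4@[28:30],P5@[29:30]
i=31 'd': node 12→11 ·f
i=32 'b': node 11→1 ·f
i=33 'c': node 1→9 ·f
i=34 'b': node 9→10  ** P3@[33:34]
i=35 'e': node 10→2 ·f
i=36 'a': node 2→5 ·f  ** P1@[36:36]
i=37 'c': node 5→9 ·f
i=38 'd': node 9→11
i=39 'c': node 11→12  ** P4@[37:39],P5@[38:39]
i=40 'c': node 12→9 ·f
i=41 'c': node 9→9 ·f
i=42 'e': node 9→0 ·f
i=43 'a': node 0→5  ** P1@[43:43]
i=44 'b': node 5→1 ·f
i=45 'e': node 1→2
i=46 'e': node 2→3
i=47 'c': node 3→4  ** P0@[44:47]

Matches: [[0,1],[6,2],[11,1],[12,1],[13,1],[16,2],[17,1],[20,3],[21,1],[25,2],[26,1],[30,4],[30,5],[34,3],[36,1],[39,4],[39,5],[43,1],[47,0]]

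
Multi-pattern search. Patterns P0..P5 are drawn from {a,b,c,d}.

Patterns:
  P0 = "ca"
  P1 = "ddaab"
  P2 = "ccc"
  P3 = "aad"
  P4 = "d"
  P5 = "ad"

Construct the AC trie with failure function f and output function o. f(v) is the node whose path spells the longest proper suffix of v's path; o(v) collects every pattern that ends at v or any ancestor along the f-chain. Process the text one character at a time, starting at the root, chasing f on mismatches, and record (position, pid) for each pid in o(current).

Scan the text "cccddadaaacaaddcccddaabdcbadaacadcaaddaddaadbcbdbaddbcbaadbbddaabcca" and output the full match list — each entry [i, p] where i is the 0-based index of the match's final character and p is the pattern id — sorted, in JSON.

Build automaton:
Trie nodes:
  n0 'ε': a→10 c→1 d→3
  n1 'c': a→2 c→8
  n2 'ca': ·  [P0 ends]
  n3 'd': d→4  [P4 ends]
  n4 'dd': a→5
  n5 'dda': a→6
  n6 'ddaa': b→7
  n7 'ddaab': ·  [P1 ends]
  n8 'cc': c→9
  n9 'ccc': ·  [P2 ends]
  n10 'a': a→11 d→13
  n11 'aa': d→12
  n12 'aad': ·  [P3 ends]
  n13 'ad': ·  [P5 ends]

Failure links (BFS by depth):
  n1('c'): parent n0 fail=0; on 'c' 0 → fail=0;  out ∅∪∅=∅
  n3('d'): parent n0 fail=0; on 'd' 0 → fail=0;  out {4}∪∅={4}
  n10('a'): parent n0 fail=0; on 'a' 0 → fail=0;  out ∅∪∅=∅
  n2('ca'): parent n1 fail=0; on 'a' 0 → fail=10;  out {0}∪∅={0}
  n4('dd'): parent n3 fail=0; on 'd' 0 → fail=3;  out ∅∪{4}={4}
  n8('cc'): parent n1 fail=0; on 'c' 0 → fail=1;  out ∅∪∅=∅
  n11('aa'): parent n10 fail=0; on 'a' 0 → fail=10;  out ∅∪∅=∅
  n13('ad'): parent n10 fail=0; on 'd' 0 → fail=3;  out {5}∪{4}={4,5}
  n5('dda'): parent n4 fail=3; on 'a' 3→0 → fail=10;  out ∅∪∅=∅
  n9('ccc'): parent n8 fail=1; on 'c' 1 → fail=8;  out {2}∪∅={2}
  n12('aad'): parent n11 fail=10; on 'd' 10 → fail=13;  out {3}∪{4,5}={3,4,5}
  n6('ddaa'): parent n5 fail=10; on 'a' 10 → fail=11;  out ∅∪∅=∅
  n7('ddaab'): parent n6 fail=11; on 'b' 11→10→0 → fail=0;  out {1}∪∅={1}

Run:
pos 0 'c': at 1
pos 1 'c': at 8
pos 2 'c': at 9  → match P2@[0:2]
pos 3 'd': at 3 ·f  → match P4@[3:3]
pos 4 'd': at 4  → match P4@[4:4]
pos 5 'a': at 5
pos 6 'd': at 13 ·f  → match P4@[6:6],P5@[5:6]
pos 7 'a': at 10 ·f
pos 8 'a': at 11
pos 9 'a': at 11 ·f
pos 10 'c': at 1 ·f
pos 11 'a': at 2  → match P0@[10:11]
pos 12 'a': at 11 ·f
pos 13 'd': at 12  → match P3@[11:13],P4@[13:13],P5@[12:13]
pos 14 'd': at 4 ·f  → match P4@[14:14]
pos 15 'c': at 1 ·f
pos 16 'c': at 8
pos 17 'c': at 9  → match P2@[15:17]
pos 18 'd': at 3 ·f  → match P4@[18:18]
pos 19 'd': at 4  → match P4@[19:19]
pos 20 'a': at 5
pos 21 'a': at 6
pos 22 'b': at 7  → match P1@[18:22]
pos 23 'd': at 3 ·f  → match P4@[23:23]
pos 24 'c': at 1 ·f
pos 25 'b': at 0 ·f
pos 26 'a': at 10
pos 27 'd': at 13  → match P4@[27:27],P5@[26:27]
pos 28 'a': at 10 ·f
pos 29 'a': at 11
pos 30 'c': at 1 ·f
pos 31 'a': at 2  → match P0@[30:31]
pos 32 'd': at 13 ·f  → match P4@[32:32],P5@[31:32]
pos 33 'c': at 1 ·f
pos 34 'a': at 2  → match P0@[33:34]
pos 35 'a': at 11 ·f
pos 36 'd': at 12  → match P3@[34:36],P4@[36:36],P5@[35:36]
pos 37 'd': at 4 ·f  → match P4@[37:37]
pos 38 'a': at 5
pos 39 'd': at 13 ·f  → match P4@[39:39],P5@[38:39]
pos 40 'd': at 4 ·f  → match P4@[40:40]
pos 41 'a': at 5
pos 42 'a': at 6
pos 43 'd': at 12 ·f  → match P3@[41:43],P4@[43:43],P5@[42:43]
pos 44 'b': at 0 ·f
pos 45 'c': at 1
pos 46 'b': at 0 ·f
pos 47 'd': at 3  → match P4@[47:47]
pos 48 'b': at 0 ·f
pos 49 'a': at 10
pos 50 'd': at 13  → match P4@[50:50],P5@[49:50]
pos 51 'd': at 4 ·f  → match P4@[51:51]
pos 52 'b': at 0 ·f
pos 53 'c': at 1
pos 54 'b': at 0 ·f
pos 55 'a': at 10
pos 56 'a': at 11
pos 57 'd': at 12  → match P3@[55:57],P4@[57:57],P5@[56:57]
pos 58 'b': at 0 ·f
pos 59 'b': at 0
pos 60 'd': at 3  → match P4@[60:60]
pos 61 'd': at 4  → match P4@[61:61]
pos 62 'a': at 5
pos 63 'a': at 6
pos 64 'b': at 7  → match P1@[60:64]
pos 65 'c': at 1 ·f
pos 66 'c': at 8
pos 67 'a': at 2 ·f  → match P0@[66:67]

Result: [[2,2],[3,4],[4,4],[6,4],[6,5],[11,0],[13,3],[13,4],[13,5],[14,4],[17,2],[18,4],[19,4],[22,1],[23,4],[27,4],[27,5],[31,0],[32,4],[32,5],[34,0],[36,3],[36,4],[36,5],[37,4],[39,4],[39,5],[40,4],[43,3],[43,4],[43,5],[47,4],[50,4],[50,5],[51,4],[57,3],[57,4],[57,5],[60,4],[61,4],[64,1],[67,0]]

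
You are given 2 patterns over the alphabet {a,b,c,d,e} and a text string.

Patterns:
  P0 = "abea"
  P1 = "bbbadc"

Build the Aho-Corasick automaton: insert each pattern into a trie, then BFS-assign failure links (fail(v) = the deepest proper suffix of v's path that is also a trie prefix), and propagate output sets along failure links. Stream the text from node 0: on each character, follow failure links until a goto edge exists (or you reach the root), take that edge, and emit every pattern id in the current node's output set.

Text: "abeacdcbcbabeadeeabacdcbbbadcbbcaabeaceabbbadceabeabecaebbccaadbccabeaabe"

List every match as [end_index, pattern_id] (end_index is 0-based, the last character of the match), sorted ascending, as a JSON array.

Construct AC machine:
Trie (insert patterns):
  0='ε' goto a→1 b→5
  1='a' goto b→2
  2='ab' goto e→3
  3='abe' goto a→4
  4='abea' goto ·  [P0 ends]
  5='b' goto b→6
  6='bb' goto b→7
  7='bbb' goto a→8
  8='bbba' goto d→9
  9='bbbad' goto c→10
  10='bbbadc' goto ·  [P1 ends]

Failure links (BFS by depth):
  fail(1) 'a': from fail(0)=0 chase 'a': 0 ⇒ 0;  out=∅∪out(0)=∅
  fail(5) 'b': from fail(0)=0 chase 'b': 0 ⇒ 0;  out=∅∪out(0)=∅
  fail(2) 'ab': from fail(1)=0 chase 'b': 0 ⇒ 5;  out=∅∪out(5)=∅
  fail(6) 'bb': from fail(5)=0 chase 'b': 0 ⇒ 5;  out=∅∪out(5)=∅
  fail(3) 'abe': from fail(2)=5 chase 'e': 5→0 ⇒ 0;  out=∅∪out(0)=∅
  fail(7) 'bbb': from fail(6)=5 chase 'b': 5 ⇒ 6;  out=∅∪out(6)=∅
  fail(4) 'abea': from fail(3)=0 chase 'a': 0 ⇒ 1;  out={0}∪out(1)={0}
  fail(8) 'bbba': from fail(7)=6 chase 'a': 6→5→0 ⇒ 1;  out=∅∪out(1)=∅
  fail(9) 'bbbad': from fail(8)=1 chase 'd': 1→0 ⇒ 0;  out=∅∪out(0)=∅
  fail(10) 'bbbadc': from fail(9)=0 chase 'c': 0 ⇒ 0;  out={1}∪out(0)={1}

Scan:
[0] read 'a'  n0⇒n1
[1] read 'b'  n1⇒n2
[2] read 'e'  n2⇒n3
[3] read 'a'  n3⇒n4  ** P0@[0:3]
[4] read 'c'  n4⇒n0 (via fail)
[5] read 'd'  n0⇒n0
[6] read 'c'  n0⇒n0
[7] read 'b'  n0⇒n5
[8] read 'c'  n5⇒n0 (via fail)
[9] read 'b'  n0⇒n5
[10] read 'a'  n5⇒n1 (via fail)
[11] read 'b'  n1⇒n2
[12] read 'e'  n2⇒n3
[13] read 'a'  n3⇒n4  ** P0@[10:13]
[14] read 'd'  n4⇒n0 (via fail)
[15] read 'e'  n0⇒n0
[16] read 'e'  n0⇒n0
[17] read 'a'  n0⇒n1
[18] read 'b'  n1⇒n2
[19] read 'a'  n2⇒n1 (via fail)
[20] read 'c'  n1⇒n0 (via fail)
[21] read 'd'  n0⇒n0
[22] read 'c'  n0⇒n0
[23] read 'b'  n0⇒n5
[24] read 'b'  n5⇒n6
[25] read 'b'  n6⇒n7
[26] read 'a'  n7⇒n8
[27] read 'd'  n8⇒n9
[28] read 'c'  n9⇒n10  ** P1@[23:28]
[29] read 'b'  n10⇒n5 (via fail)
[30] read 'b'  n5⇒n6
[31] read 'c'  n6⇒n0 (via fail)
[32] read 'a'  n0⇒n1
[33] read 'a'  n1⇒n1 (via fail)
[34] read 'b'  n1⇒n2
[35] read 'e'  n2⇒n3
[36] read 'a'  n3⇒n4  ** P0@[33:36]
[37] read 'c'  n4⇒n0 (via fail)
[38] read 'e'  n0⇒n0
[39] read 'a'  n0⇒n1
[40] read 'b'  n1⇒n2
[41] read 'b'  n2⇒n6 (via fail)
[42] read 'b'  n6⇒n7
[43] read 'a'  n7⇒n8
[44] read 'd'  n8⇒n9
[45] read 'c'  n9⇒n10  ** P1@[40:45]
[46] read 'e'  n10⇒n0 (via fail)
[47] read 'a'  n0⇒n1
[48] read 'b'  n1⇒n2
[49] read 'e'  n2⇒n3
[50] read 'a'  n3⇒n4  ** P0@[47:50]
[51] read 'b'  n4⇒n2 (via fail)
[52] read 'e'  n2⇒n3
[53] read 'c'  n3⇒n0 (via fail)
[54] read 'a'  n0⇒n1
[55] read 'e'  n1⇒n0 (via fail)
[56] read 'b'  n0⇒n5
[57] read 'b'  n5⇒n6
[58] read 'c'  n6⇒n0 (via fail)
[59] read 'c'  n0⇒n0
[60] read 'a'  n0⇒n1
[61] read 'a'  n1⇒n1 (via fail)
[62] read 'd'  n1⇒n0 (via fail)
[63] read 'b'  n0⇒n5
[64] read 'c'  n5⇒n0 (via fail)
[65] read 'c'  n0⇒n0
[66] read 'a'  n0⇒n1
[67] read 'b'  n1⇒n2
[68] read 'e'  n2⇒n3
[69] read 'a'  n3⇒n4  ** P0@[66:69]
[70] read 'a'  n4⇒n1 (via fail)
[71] read 'b'  n1⇒n2
[72] read 'e'  n2⇒n3

Result: [[3,0],[13,0],[28,1],[36,0],[45,1],[50,0],[69,0]]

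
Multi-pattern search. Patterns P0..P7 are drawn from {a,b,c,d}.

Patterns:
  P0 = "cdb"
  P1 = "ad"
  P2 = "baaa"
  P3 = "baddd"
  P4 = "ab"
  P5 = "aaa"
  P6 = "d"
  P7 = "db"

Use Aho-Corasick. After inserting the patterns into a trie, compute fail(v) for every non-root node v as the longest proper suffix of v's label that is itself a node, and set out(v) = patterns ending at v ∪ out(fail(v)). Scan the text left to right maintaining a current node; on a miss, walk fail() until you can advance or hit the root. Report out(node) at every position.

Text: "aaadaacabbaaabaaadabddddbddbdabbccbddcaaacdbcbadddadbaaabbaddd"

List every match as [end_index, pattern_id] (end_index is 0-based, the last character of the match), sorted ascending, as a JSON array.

Construct AC machine:
Trie nodes:
  n0 'ε': a→4 b→6 c→1 d→16
  n1 'c': d→2
  n2 'cd': b→3
  n3 'cdb': ·  ←P0
  n4 'a': a→14 b→13 d→5
  n5 'ad': ·  ←P1
  n6 'b': a→7
  n7 'ba': a→8 d→10
  n8 'baa': a→9
  n9 'baaa': ·  ←P2
  n10 'bad': d→11
  n11 'badd': d→12
  n12 'baddd': ·  ←P3
  n13 'ab': ·  ←P4
  n14 'aa': a→15
  n15 'aaa': ·  ←P5
  n16 'd': b→17  ←P6
  n17 'db': ·  ←P7

Failure links (BFS by depth):
  fail(1) 'c': from fail(0)=0 chase 'c': 0 ⇒ 0;  out=∅∪out(0)=∅
  fail(4) 'a': from fail(0)=0 chase 'a': 0 ⇒ 0;  out=∅∪out(0)=∅
  fail(6) 'b': from fail(0)=0 chase 'b': 0 ⇒ 0;  out=∅∪out(0)=∅
  fail(16) 'd': from fail(0)=0 chase 'd': 0 ⇒ 0;  out={6}∪out(0)={6}
  fail(2) 'cd': from fail(1)=0 chase 'd': 0 ⇒ 16;  out=∅∪out(16)={6}
  fail(5) 'ad': from fail(4)=0 chase 'd': 0 ⇒ 16;  out={1}∪out(16)={1,6}
  fail(7) 'ba': from fail(6)=0 chase 'a': 0 ⇒ 4;  out=∅∪out(4)=∅
  fail(13) 'ab': from fail(4)=0 chase 'b': 0 ⇒ 6;  out={4}∪out(6)={4}
  fail(14) 'aa': from fail(4)=0 chase 'a': 0 ⇒ 4;  out=∅∪out(4)=∅
  fail(17) 'db': from fail(16)=0 chase 'b': 0 ⇒ 6;  out={7}∪out(6)={7}
  fail(3) 'cdb': from fail(2)=16 chase 'b': 16 ⇒ 17;  out={0}∪out(17)={0,7}
  fail(8) 'baa': from fail(7)=4 chase 'a': 4 ⇒ 14;  out=∅∪out(14)=∅
  fail(10) 'bad': from fail(7)=4 chase 'd': 4 ⇒ 5;  out=∅∪out(5)={1,6}
  fail(15) 'aaa': from fail(14)=4 chase 'a': 4 ⇒ 14;  out={5}∪out(14)={5}
  fail(9) 'baaa': from fail(8)=14 chase 'a': 14 ⇒ 15;  out={2}∪out(15)={2,5}
  fail(11) 'badd': from fail(10)=5 chase 'd': 5→16→0 ⇒ 16;  out=∅∪out(16)={6}
  fail(12) 'baddd': from fail(11)=16 chase 'd': 16→0 ⇒ 16;  out={3}∪out(16)={3,6}

Scan:
i=0 'a': node 0→4
i=1 'a': node 4→14
i=2 'a': node 14→15  ** P5@[0:2]
i=3 'd': node 15→5 (via fail)  ** P1@[2:3],P6@[3:3]
i=4 'a': node 5→4 (via fail)
i=5 'a': node 4→14
i=6 'c': node 14→1 (via fail)
i=7 'a': node 1→4 (via fail)
i=8 'b': node 4→13  ** P4@[7:8]
i=9 'b': node 13→6 (via fail)
i=10 'a': node 6→7
i=11 'a': node 7→8
i=12 'a': node 8→9  ** P2@[9:12],P5@[10:12]
i=13 'b': node 9→13 (via fail)  ** P4@[12:13]
i=14 'a': node 13→7 (via fail)
i=15 'a': node 7→8
i=16 'a': node 8→9  ** P2@[13:16],P5@[14:16]
i=17 'd': node 9→5 (via fail)  ** P1@[16:17],P6@[17:17]
i=18 'a': node 5→4 (via fail)
i=19 'b': node 4→13  ** P4@[18:19]
i=20 'd': node 13→16 (via fail)  ** P6@[20:20]
i=21 'd': node 16→16 (via fail)  ** P6@[21:21]
i=22 'd': node 16→16 (via fail)  ** P6@[22:22]
i=23 'd': node 16→16 (via fail)  ** P6@[23:23]
i=24 'b': node 16→17  ** P7@[23:24]
i=25 'd': node 17→16 (via fail)  ** P6@[25:25]
i=26 'd': node 16→16 (via fail)  ** P6@[26:26]
i=27 'b': node 16→17  ** P7@[26:27]
i=28 'd': node 17→16 (via fail)  ** P6@[28:28]
i=29 'a': node 16→4 (via fail)
i=30 'b': node 4→13  ** P4@[29:30]
i=31 'b': node 13→6 (via fail)
i=32 'c': node 6→1 (via fail)
i=33 'c': node 1→1 (via fail)
i=34 'b': node 1→6 (via fail)
i=35 'd': node 6→16 (via fail)  ** P6@[35:35]
i=36 'd': node 16→16 (via fail)  ** P6@[36:36]
i=37 'c': node 16→1 (via fail)
i=38 'a': node 1→4 (via fail)
i=39 'a': node 4→14
i=40 'a': node 14→15  ** P5@[38:40]
i=41 'c': node 15→1 (via fail)
i=42 'd': node 1→2  ** P6@[42:42]
i=43 'b': node 2→3  ** P0@[41:43],P7@[42:43]
i=44 'c': node 3→1 (via fail)
i=45 'b': node 1→6 (via fail)
i=46 'a': node 6→7
i=47 'd': node 7→10  ** P1@[46:47],P6@[47:47]
i=48 'd': node 10→11  ** P6@[48:48]
i=49 'd': node 11→12  ** P3@[45:49],P6@[49:49]
i=50 'a': node 12→4 (via fail)
i=51 'd': node 4→5  ** P1@[50:51],P6@[51:51]
i=52 'b': node 5→17 (via fail)  ** P7@[51:52]
i=53 'a': node 17→7 (via fail)
i=54 'a': node 7→8
i=55 'a': node 8→9  ** P2@[52:55],P5@[53:55]
i=56 'b': node 9→13 (via fail)  ** P4@[55:56]
i=57 'b': node 13→6 (via fail)
i=58 'a': node 6→7
i=59 'd': node 7→10  ** P1@[58:59],P6@[59:59]
i=60 'd': node 10→11  ** P6@[60:60]
i=61 'd': node 11→12  ** P3@[57:61],P6@[61:61]

Matches: [[2,5],[3,1],[3,6],[8,4],[12,2],[12,5],[13,4],[16,2],[16,5],[17,1],[17,6],[19,4],[20,6],[21,6],[22,6],[23,6],[24,7],[25,6],[26,6],[27,7],[28,6],[30,4],[35,6],[36,6],[40,5],[42,6],[43,0],[43,7],[47,1],[47,6],[48,6],[49,3],[49,6],[51,1],[51,6],[52,7],[55,2],[55,5],[56,4],[59,1],[59,6],[60,6],[61,3],[61,6]]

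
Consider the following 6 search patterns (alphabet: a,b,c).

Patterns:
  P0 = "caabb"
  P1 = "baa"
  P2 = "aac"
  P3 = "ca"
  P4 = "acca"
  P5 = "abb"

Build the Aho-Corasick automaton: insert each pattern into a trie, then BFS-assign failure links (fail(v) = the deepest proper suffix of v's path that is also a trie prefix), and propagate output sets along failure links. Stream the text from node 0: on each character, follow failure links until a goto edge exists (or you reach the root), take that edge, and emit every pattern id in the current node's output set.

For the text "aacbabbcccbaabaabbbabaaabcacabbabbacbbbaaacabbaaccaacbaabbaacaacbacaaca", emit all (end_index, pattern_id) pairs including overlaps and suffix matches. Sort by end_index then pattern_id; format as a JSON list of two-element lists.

Construct AC machine:
Trie nodes:
  n0 'ε': a→9 b→6 c→1
  n1 'c': a→2
  n2 'ca': a→3  [P3 ends]
  n3 'caa': b→4
  n4 'caab': b→5
  n5 'caabb': ·  [P0 ends]
  n6 'b': a→7
  n7 'ba': a→8
  n8 'baa': ·  [P1 ends]
  n9 'a': a→10 b→15 c→12
  n10 'aa': c→11
  n11 'aac': ·  [P2 ends]
  n12 'ac': c→13
  n13 'acc': a→14
  n14 'acca': ·  [P4 ends]
  n15 'ab': b→16
  n16 'abb': ·  [P5 ends]

Failure links (BFS by depth):
  fail(1) 'c': from fail(0)=0 chase 'c': 0 ⇒ 0;  out=∅∪out(0)=∅
  fail(6) 'b': from fail(0)=0 chase 'b': 0 ⇒ 0;  out=∅∪out(0)=∅
  fail(9) 'a': from fail(0)=0 chase 'a': 0 ⇒ 0;  out=∅∪out(0)=∅
  fail(2) 'ca': from fail(1)=0 chase 'a': 0 ⇒ 9;  out={3}∪out(9)={3}
  fail(7) 'ba': from fail(6)=0 chase 'a': 0 ⇒ 9;  out=∅∪out(9)=∅
  fail(10) 'aa': from fail(9)=0 chase 'a': 0 ⇒ 9;  out=∅∪out(9)=∅
  fail(12) 'ac': from fail(9)=0 chase 'c': 0 ⇒ 1;  out=∅∪out(1)=∅
  fail(15) 'ab': from fail(9)=0 chase 'b': 0 ⇒ 6;  out=∅∪out(6)=∅
  fail(3) 'caa': from fail(2)=9 chase 'a': 9 ⇒ 10;  out=∅∪out(10)=∅
  fail(8) 'baa': from fail(7)=9 chase 'a': 9 ⇒ 10;  out={1}∪out(10)={1}
  fail(11) 'aac': from fail(10)=9 chase 'c': 9 ⇒ 12;  out={2}∪out(12)={2}
  fail(13) 'acc': from fail(12)=1 chase 'c': 1→0 ⇒ 1;  out=∅∪out(1)=∅
  fail(16) 'abb': from fail(15)=6 chase 'b': 6→0 ⇒ 6;  out={5}∪out(6)={5}
  fail(4) 'caab': from fail(3)=10 chase 'b': 10→9 ⇒ 15;  out=∅∪out(15)=∅
  fail(14) 'acca': from fail(13)=1 chase 'a': 1 ⇒ 2;  out={4}∪out(2)={3,4}
  fail(5) 'caabb': from fail(4)=15 chase 'b': 15 ⇒ 16;  out={0}∪out(16)={0,5}

Text stream:
i=0 'a': node 0→9
i=1 'a': node 9→10
i=2 'c': node 10→11  → match P2@[0:2]
i=3 'b': node 11→6 ·f
i=4 'a': node 6→7
i=5 'b': node 7→15 ·f
i=6 'b': node 15→16  → match P5@[4:6]
i=7 'c': node 16→1 ·f
i=8 'c': node 1→1 ·f
i=9 'c': node 1→1 ·f
i=10 'b': node 1→6 ·f
i=11 'a': node 6→7
i=12 'a': node 7→8  → match P1@[10:12]
i=13 'b': node 8→15 ·f
i=14 'a': node 15→7 ·f
i=15 'a': node 7→8  → match P1@[13:15]
i=16 'b': node 8→15 ·f
i=17 'b': node 15→16  → match P5@[15:17]
i=18 'b': node 16→6 ·f
i=19 'a': node 6→7
i=20 'b': node 7→15 ·f
i=21 'a': node 15→7 ·f
i=22 'a': node 7→8  → match P1@[20:22]
i=23 'a': node 8→10 ·f
i=24 'b': node 10→15 ·f
i=25 'c': node 15→1 ·f
i=26 'a': node 1→2  → match P3@[25:26]
i=27 'c': node 2→12 ·f
i=28 'a': node 12→2 ·f  → match P3@[27:28]
i=29 'b': node 2→15 ·f
i=30 'b': node 15→16  → match P5@[28:30]
i=31 'a': node 16→7 ·f
i=32 'b': node 7→15 ·f
i=33 'b': node 15→16  → match P5@[31:33]
i=34 'a': node 16→7 ·f
i=35 'c': node 7→12 ·f
i=36 'b': node 12→6 ·f
i=37 'b': node 6→6 ·f
i=38 'b': node 6→6 ·f
i=39 'a': node 6→7
i=40 'a': node 7→8  → match P1@[38:40]
i=41 'a': node 8→10 ·f
i=42 'c': node 10→11  → match P2@[40:42]
i=43 'a': node 11→2 ·f  → match P3@[42:43]
i=44 'b': node 2→15 ·f
i=45 'b': node 15→16  → match P5@[43:45]
i=46 'a': node 16→7 ·f
i=47 'a': node 7→8  → match P1@[45:47]
i=48 'c': node 8→11 ·f  → match P2@[46:48]
i=49 'c': node 11→13 ·f
i=50 'a': node 13→14  → match P3@[49:50],P4@[47:50]
i=51 'a': node 14→3 ·f
i=52 'c': node 3→11 ·f  → match P2@[50:52]
i=53 'b': node 11→6 ·f
i=54 'a': node 6→7
i=55 'a': node 7→8  → match P1@[53:55]
i=56 'b': node 8→15 ·f
i=57 'b': node 15→16  → match P5@[55:57]
i=58 'a': node 16→7 ·f
i=59 'a': node 7→8  → match P1@[57:59]
i=60 'c': node 8→11 ·f  → match P2@[58:60]
i=61 'a': node 11→2 ·f  → match P3@[60:61]
i=62 'a': node 2→3
i=63 'c': node 3→11 ·f  → match P2@[61:63]
i=64 'b': node 11→6 ·f
i=65 'a': node 6→7
i=66 'c': node 7→12 ·f
i=67 'a': node 12→2 ·f  → match P3@[66:67]
i=68 'a': node 2→3
i=69 'c': node 3→11 ·f  → match P2@[67:69]
i=70 'a': node 11→2 ·f  → match P3@[69:70]

Result: [[2,2],[6,5],[12,1],[15,1],[17,5],[22,1],[26,3],[28,3],[30,5],[33,5],[40,1],[42,2],[43,3],[45,5],[47,1],[48,2],[50,3],[50,4],[52,2],[55,1],[57,5],[59,1],[60,2],[61,3],[63,2],[67,3],[69,2],[70,3]]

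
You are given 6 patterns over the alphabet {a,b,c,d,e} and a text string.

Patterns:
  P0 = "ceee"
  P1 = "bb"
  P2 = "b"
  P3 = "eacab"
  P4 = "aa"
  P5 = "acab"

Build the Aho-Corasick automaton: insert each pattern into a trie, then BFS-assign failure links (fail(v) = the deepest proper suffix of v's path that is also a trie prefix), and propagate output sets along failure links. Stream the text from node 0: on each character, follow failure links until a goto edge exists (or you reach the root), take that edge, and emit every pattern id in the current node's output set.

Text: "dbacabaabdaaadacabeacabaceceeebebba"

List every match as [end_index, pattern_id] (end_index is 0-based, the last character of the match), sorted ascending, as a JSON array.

Construct AC machine:
Trie (insert patterns):
  n0 'ε': a→12 b→5 c→1 e→7
  n1 'c': e→2
  n2 'ce': e→3
  n3 'cee': e→4
  n4 'ceee': ·  [P0 ends]
  n5 'b': b→6  [P2 ends]
  n6 'bb': ·  [P1 ends]
  n7 'e': a→8
  n8 'ea': c→9
  n9 'eac': a→10
  n10 'eaca': b→11
  n11 'eacab': ·  [P3 ends]
  n12 'a': a→13 c→14
  n13 'aa': ·  [P4 ends]
  n14 'ac': a→15
  n15 'aca': b→16
  n16 'acab': ·  [P5 ends]

BFS fail/out derivation:
  n1('c'): parent n0 fail=0; on 'c' 0 → fail=0;  out ∅∪∅=∅
  n5('b'): parent n0 fail=0; on 'b' 0 → fail=0;  out {2}∪∅={2}
  n7('e'): parent n0 fail=0; on 'e' 0 → fail=0;  out ∅∪∅=∅
  n12('a'): parent n0 fail=0; on 'a' 0 → fail=0;  out ∅∪∅=∅
  n2('ce'): parent n1 fail=0; on 'e' 0 → fail=7;  out ∅∪∅=∅
  n6('bb'): parent n5 fail=0; on 'b' 0 → fail=5;  out {1}∪{2}={1,2}
  n8('ea'): parent n7 fail=0; on 'a' 0 → fail=12;  out ∅∪∅=∅
  n13('aa'): parent n12 fail=0; on 'a' 0 → fail=12;  out {4}∪∅={4}
  n14('ac'): parent n12 fail=0; on 'c' 0 → fail=1;  out ∅∪∅=∅
  n3('cee'): parent n2 fail=7; on 'e' 7→0 → fail=7;  out ∅∪∅=∅
  n9('eac'): parent n8 fail=12; on 'c' 12 → fail=14;  out ∅∪∅=∅
  n15('aca'): parent n14 fail=1; on 'a' 1→0 → fail=12;  out ∅∪∅=∅
  n4('ceee'): parent n3 fail=7; on 'e' 7→0 → fail=7;  out {0}∪∅={0}
  n10('eaca'): parent n9 fail=14; on 'a' 14 → fail=15;  out ∅∪∅=∅
  n16('acab'): parent n15 fail=12; on 'b' 12→0 → fail=5;  out {5}∪{2}={2,5}
  n11('eacab'): parent n10 fail=15; on 'b' 15 → fail=16;  out {3}∪{2,5}={2,3,5}

Text stream:
pos 0 'd': at 0
pos 1 'b': at 5  → match P2@[1:1]
pos 2 'a': at 12 (via fail)
pos 3 'c': at 14
pos 4 'a': at 15
pos 5 'b': at 16  → match P2@[5:5],P5@[2:5]
pos 6 'a': at 12 (via fail)
pos 7 'a': at 13  → match P4@[6:7]
pos 8 'b': at 5 (via fail)  → match P2@[8:8]
pos 9 'd': at 0 (via fail)
pos 10 'a': at 12
pos 11 'a': at 13  → match P4@[10:11]
pos 12 'a': at 13 (via fail)  → match P4@[11:12]
pos 13 'd': at 0 (via fail)
pos 14 'a': at 12
pos 15 'c': at 14
pos 16 'a': at 15
pos 17 'b': at 16  → match P2@[17:17],P5@[14:17]
pos 18 'e': at 7 (via fail)
pos 19 'a': at 8
pos 20 'c': at 9
pos 21 'a': at 10
pos 22 'b': at 11  → match P2@[22:22],P3@[18:22],P5@[19:22]
pos 23 'a': at 12 (via fail)
pos 24 'c': at 14
pos 25 'e': at 2 (via fail)
pos 26 'c': at 1 (via fail)
pos 27 'e': at 2
pos 28 'e': at 3
pos 29 'e': at 4  → match P0@[26:29]
pos 30 'b': at 5 (via fail)  → match P2@[30:30]
pos 31 'e': at 7 (via fail)
pos 32 'b': at 5 (via fail)  → match P2@[32:32]
pos 33 'b': at 6  → match P1@[32:33],P2@[33:33]
pos 34 'a': at 12 (via fail)

All matches (sorted): [[1,2],[5,2],[5,5],[7,4],[8,2],[11,4],[12,4],[17,2],[17,5],[22,2],[22,3],[22,5],[29,0],[30,2],[32,2],[33,1],[33,2]]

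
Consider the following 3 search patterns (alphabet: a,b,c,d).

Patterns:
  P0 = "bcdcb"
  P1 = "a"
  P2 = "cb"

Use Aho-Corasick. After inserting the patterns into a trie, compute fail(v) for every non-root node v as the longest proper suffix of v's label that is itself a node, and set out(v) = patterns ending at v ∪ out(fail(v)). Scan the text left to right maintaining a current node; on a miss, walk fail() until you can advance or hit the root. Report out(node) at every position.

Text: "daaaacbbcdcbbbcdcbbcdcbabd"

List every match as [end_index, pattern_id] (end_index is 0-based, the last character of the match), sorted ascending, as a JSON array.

Build:
Trie nodes:
  0='ε' goto a→6 b→1 c→7
  1='b' goto c→2
  2='bc' goto d→3
  3='bcd' goto c→4
  4='bcdc' goto b→5
  5='bcdcb' goto ·  ←P0
  6='a' goto ·  ←P1
  7='c' goto b→8
  8='cb' goto ·  ←P2

Failure links (BFS by depth):
  fail(1) 'b': from fail(0)=0 chase 'b': 0 ⇒ 0;  out=∅∪out(0)=∅
  fail(6) 'a': from fail(0)=0 chase 'a': 0 ⇒ 0;  out={1}∪out(0)={1}
  fail(7) 'c': from fail(0)=0 chase 'c': 0 ⇒ 0;  out=∅∪out(0)=∅
  fail(2) 'bc': from fail(1)=0 chase 'c': 0 ⇒ 7;  out=∅∪out(7)=∅
  fail(8) 'cb': from fail(7)=0 chase 'b': 0 ⇒ 1;  out={2}∪out(1)={2}
  fail(3) 'bcd': from fail(2)=7 chase 'd': 7→0 ⇒ 0;  out=∅∪out(0)=∅
  fail(4) 'bcdc': from fail(3)=0 chase 'c': 0 ⇒ 7;  out=∅∪out(7)=∅
  fail(5) 'bcdcb': from fail(4)=7 chase 'b': 7 ⇒ 8;  out={0}∪out(8)={0,2}

Run:
i=0 'd': node 0→0
i=1 'a': node 0→6  emit P1@[1:1]
i=2 'a': node 6→6 ·f  emit P1@[2:2]
i=3 'a': node 6→6 ·f  emit P1@[3:3]
i=4 'a': node 6→6 ·f  emit P1@[4:4]
i=5 'c': node 6→7 ·f
i=6 'b': node 7→8  emit P2@[5:6]
i=7 'b': node 8→1 ·f
i=8 'c': node 1→2
i=9 'd': node 2→3
i=10 'c': node 3→4
i=11 'b': node 4→5  emit P0@[7:11],P2@[10:11]
i=12 'b': node 5→1 ·f
i=13 'b': node 1→1 ·f
i=14 'c': node 1→2
i=15 'd': node 2→3
i=16 'c': node 3→4
i=17 'b': node 4→5  emit P0@[13:17],P2@[16:17]
i=18 'b': node 5→1 ·f
i=19 'c': node 1→2
i=20 'd': node 2→3
i=21 'c': node 3→4
i=22 'b': node 4→5  emit P0@[18:22],P2@[21:22]
i=23 'a': node 5→6 ·f  emit P1@[23:23]
i=24 'b': node 6→1 ·f
i=25 'd': node 1→0 ·f

Result: [[1,1],[2,1],[3,1],[4,1],[6,2],[11,0],[11,2],[17,0],[17,2],[22,0],[22,2],[23,1]]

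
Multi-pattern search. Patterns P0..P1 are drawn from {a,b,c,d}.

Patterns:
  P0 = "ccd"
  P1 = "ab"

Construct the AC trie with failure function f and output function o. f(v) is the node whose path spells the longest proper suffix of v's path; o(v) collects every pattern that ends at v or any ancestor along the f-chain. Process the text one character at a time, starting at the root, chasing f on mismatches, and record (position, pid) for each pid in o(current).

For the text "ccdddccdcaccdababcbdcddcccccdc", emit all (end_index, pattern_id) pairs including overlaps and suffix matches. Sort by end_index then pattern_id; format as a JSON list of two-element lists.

Build automaton:
Trie nodes:
  n0 'ε': a→4 c→1
  n1 'c': c→2
  n2 'cc': d→3
  n3 'ccd': ·  ←P0
  n4 'a': b→5
  n5 'ab': ·  ←P1

BFS fail/out derivation:
  n1('c'): parent n0 fail=0; on 'c' 0 → fail=0;  out ∅∪∅=∅
  n4('a'): parent n0 fail=0; on 'a' 0 → fail=0;  out ∅∪∅=∅
  n2('cc'): parent n1 fail=0; on 'c' 0 → fail=1;  out ∅∪∅=∅
  n5('ab'): parent n4 fail=0; on 'b' 0 → fail=0;  out {1}∪∅={1}
  n3('ccd'): parent n2 fail=1; on 'd' 1→0 → fail=0;  out {0}∪∅={0}

Scan:
i=0 'c': node 0→1
i=1 'c': node 1→2
i=2 'd': node 2→3  emit P0@[0:2]
i=3 'd': node 3→0 (via fail)
i=4 'd': node 0→0
i=5 'c': node 0→1
i=6 'c': node 1→2
i=7 'd': node 2→3  emit P0@[5:7]
i=8 'c': node 3→1 (via fail)
i=9 'a': node 1→4 (via fail)
i=10 'c': node 4→1 (via fail)
i=11 'c': node 1→2
i=12 'd': node 2→3  emit P0@[10:12]
i=13 'a': node 3→4 (via fail)
i=14 'b': node 4→5  emit P1@[13:14]
i=15 'a': node 5→4 (via fail)
i=16 'b': node 4→5  emit P1@[15:16]
i=17 'c': node 5→1 (via fail)
i=18 'b': node 1→0 (via fail)
i=19 'd': node 0→0
i=20 'c': node 0→1
i=21 'd': node 1→0 (via fail)
i=22 'd': node 0→0
i=23 'c': node 0→1
i=24 'c': node 1→2
i=25 'c': node 2→2 (via fail)
i=26 'c': node 2→2 (via fail)
i=27 'c': node 2→2 (via fail)
i=28 'd': node 2→3  emit P0@[26:28]
i=29 'c': node 3→1 (via fail)

Matches: [[2,0],[7,0],[12,0],[14,1],[16,1],[28,0]]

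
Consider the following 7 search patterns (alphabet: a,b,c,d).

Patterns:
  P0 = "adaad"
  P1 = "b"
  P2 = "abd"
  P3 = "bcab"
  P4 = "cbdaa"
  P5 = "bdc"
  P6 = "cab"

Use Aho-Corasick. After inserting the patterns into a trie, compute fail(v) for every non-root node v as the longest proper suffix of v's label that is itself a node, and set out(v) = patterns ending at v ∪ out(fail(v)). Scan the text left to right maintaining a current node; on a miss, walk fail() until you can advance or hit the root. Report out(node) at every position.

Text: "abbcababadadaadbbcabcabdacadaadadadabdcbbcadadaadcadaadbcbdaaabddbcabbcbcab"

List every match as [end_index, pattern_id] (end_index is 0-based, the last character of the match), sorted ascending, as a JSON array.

Build:
Trie (insert patterns):
  0='ε' goto a→1 b→6 c→12
  1='a' goto b→7 d→2
  2='ad' goto a→3
  3='ada' goto a→4
  4='adaa' goto d→5
  5='adaad' goto ·  ←P0
  6='b' goto c→9 d→17  ←P1
  7='ab' goto d→8
  8='abd' goto ·  ←P2
  9='bc' goto a→10
  10='bca' goto b→11
  11='bcab' goto ·  ←P3
  12='c' goto a→19 b→13
  13='cb' goto d→14
  14='cbd' goto a→15
  15='cbda' goto a→16
  16='cbdaa' goto ·  ←P4
  17='bd' goto c→18
  18='bdc' goto ·  ←P5
  19='ca' goto b→20
  20='cab' goto ·  ←P6

BFS fail/out derivation:
  fail(1) 'a': from fail(0)=0 chase 'a': 0 ⇒ 0;  out=∅∪out(0)=∅
  fail(6) 'b': from fail(0)=0 chase 'b': 0 ⇒ 0;  out={1}∪out(0)={1}
  fail(12) 'c': from fail(0)=0 chase 'c': 0 ⇒ 0;  out=∅∪out(0)=∅
  fail(2) 'ad': from fail(1)=0 chase 'd': 0 ⇒ 0;  out=∅∪out(0)=∅
  fail(7) 'ab': from fail(1)=0 chase 'b': 0 ⇒ 6;  out=∅∪out(6)={1}
  fail(9) 'bc': from fail(6)=0 chase 'c': 0 ⇒ 12;  out=∅∪out(12)=∅
  fail(13) 'cb': from fail(12)=0 chase 'b': 0 ⇒ 6;  out=∅∪out(6)={1}
  fail(17) 'bd': from fail(6)=0 chase 'd': 0 ⇒ 0;  out=∅∪out(0)=∅
  fail(19) 'ca': from fail(12)=0 chase 'a': 0 ⇒ 1;  out=∅∪out(1)=∅
  fail(3) 'ada': from fail(2)=0 chase 'a': 0 ⇒ 1;  out=∅∪out(1)=∅
  fail(8) 'abd': from fail(7)=6 chase 'd': 6 ⇒ 17;  out={2}∪out(17)={2}
  fail(10) 'bca': from fail(9)=12 chase 'a': 12 ⇒ 19;  out=∅∪out(19)=∅
  fail(14) 'cbd': from fail(13)=6 chase 'd': 6 ⇒ 17;  out=∅∪out(17)=∅
  fail(18) 'bdc': from fail(17)=0 chase 'c': 0 ⇒ 12;  out={5}∪out(12)={5}
  fail(20) 'cab': from fail(19)=1 chase 'b': 1 ⇒ 7;  out={6}∪out(7)={1,6}
  fail(4) 'adaa': from fail(3)=1 chase 'a': 1→0 ⇒ 1;  out=∅∪out(1)=∅
  fail(11) 'bcab': from fail(10)=19 chase 'b': 19 ⇒ 20;  out={3}∪out(20)={1,3,6}
  fail(15) 'cbda': from fail(14)=17 chase 'a': 17→0 ⇒ 1;  out=∅∪out(1)=∅
  fail(5) 'adaad': from fail(4)=1 chase 'd': 1 ⇒ 2;  out={0}∪out(2)={0}
  fail(16) 'cbdaa': from fail(15)=1 chase 'a': 1→0 ⇒ 1;  out={4}∪out(1)={4}

Text stream:
i=0 'a': node 0→1
i=1 'b': node 1→7  ** P1@[1:1]
i=2 'b': node 7→6 ·f  ** P1@[2:2]
i=3 'c': node 6→9
i=4 'a': node 9→10
i=5 'b': node 10→11  ** P1@[5:5],P3@[2:5],P6@[3:5]
i=6 'a': node 11→1 ·f
i=7 'b': node 1→7  ** P1@[7:7]
i=8 'a': node 7→1 ·f
i=9 'd': node 1→2
i=10 'a': node 2→3
i=11 'd': node 3→2 ·f
i=12 'a': node 2→3
i=13 'a': node 3→4
i=14 'd': node 4→5  ** P0@[10:14]
i=15 'b': node 5→6 ·f  ** P1@[15:15]
i=16 'b': node 6→6 ·f  ** P1@[16:16]
i=17 'c': node 6→9
i=18 'a': node 9→10
i=19 'b': node 10→11  ** P1@[19:19],P3@[16:19],P6@[17:19]
i=20 'c': node 11→9 ·f
i=21 'a': node 9→10
i=22 'b': node 10→11  ** P1@[22:22],P3@[19:22],P6@[20:22]
i=23 'd': node 11→8 ·f  ** P2@[21:23]
i=24 'a': node 8→1 ·f
i=25 'c': node 1→12 ·f
i=26 'a': node 12→19
i=27 'd': node 19→2 ·f
i=28 'a': node 2→3
i=29 'a': node 3→4
i=30 'd': node 4→5  ** P0@[26:30]
i=31 'a': node 5→3 ·f
i=32 'd': node 3→2 ·f
i=33 'a': node 2→3
i=34 'd': node 3→2 ·f
i=35 'a': node 2→3
i=36 'b': node 3→7 ·f  ** P1@[36:36]
i=37 'd': node 7→8  ** P2@[35:37]
i=38 'c': node 8→18 ·f  ** P5@[36:38]
i=39 'b': node 18→13 ·f  ** P1@[39:39]
i=40 'b': node 13→6 ·f  ** P1@[40:40]
i=41 'c': node 6→9
i=42 'a': node 9→10
i=43 'd': node 10→2 ·f
i=44 'a': node 2→3
i=45 'd': node 3→2 ·f
i=46 'a': node 2→3
i=47 'a': node 3→4
i=48 'd': node 4→5  ** P0@[44:48]
i=49 'c': node 5→12 ·f
i=50 'a': node 12→19
i=51 'd': node 19→2 ·f
i=52 'a': node 2→3
i=53 'a': node 3→4
i=54 'd': node 4→5  ** P0@[50:54]
i=55 'b': node 5→6 ·f  ** P1@[55:55]
i=56 'c': node 6→9
i=57 'b': node 9→13 ·f  ** P1@[57:57]
i=58 'd': node 13→14
i=59 'a': node 14→15
i=60 'a': node 15→16  ** P4@[56:60]
i=61 'a': node 16→1 ·f
i=62 'b': node 1→7  ** P1@[62:62]
i=63 'd': node 7→8  ** P2@[61:63]
i=64 'd': node 8→0 ·f
i=65 'b': node 0→6  ** P1@[65:65]
i=66 'c': node 6→9
i=67 'a': node 9→10
i=68 'b': node 10→11  ** P1@[68:68],P3@[65:68],P6@[66:68]
i=69 'b': node 11→6 ·f  ** P1@[69:69]
i=70 'c': node 6→9
i=71 'b': node 9→13 ·f  ** P1@[71:71]
i=72 'c': node 13→9 ·f
i=73 'a': node 9→10
i=74 'b': node 10→11  ** P1@[74:74],P3@[71:74],P6@[72:74]

All matches (sorted): [[1,1],[2,1],[5,1],[5,3],[5,6],[7,1],[14,0],[15,1],[16,1],[19,1],[19,3],[19,6],[22,1],[22,3],[22,6],[23,2],[30,0],[36,1],[37,2],[38,5],[39,1],[40,1],[48,0],[54,0],[55,1],[57,1],[60,4],[62,1],[63,2],[65,1],[68,1],[68,3],[68,6],[69,1],[71,1],[74,1],[74,3],[74,6]]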